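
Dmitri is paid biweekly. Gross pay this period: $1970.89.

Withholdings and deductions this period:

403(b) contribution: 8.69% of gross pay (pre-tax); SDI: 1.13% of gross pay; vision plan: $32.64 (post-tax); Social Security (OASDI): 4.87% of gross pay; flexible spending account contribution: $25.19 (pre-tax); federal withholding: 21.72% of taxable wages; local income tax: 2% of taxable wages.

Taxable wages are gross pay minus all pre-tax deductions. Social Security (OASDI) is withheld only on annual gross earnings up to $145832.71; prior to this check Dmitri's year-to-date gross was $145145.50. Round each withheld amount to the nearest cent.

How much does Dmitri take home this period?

$1265.15

403(b) contribution: $1970.89 × 0.0869 = $171.27
Flexible spending account contribution: $25.19
Pre-tax total = $171.27 + $25.19 = $196.46
Taxable wages = $1970.89 − $196.46 = $1774.43
Local income tax: $1774.43 × 0.02 = $35.49
Federal withholding: $1774.43 × 0.2172 = $385.41
Social Security (OASDI): only $145832.71 − $145145.50 = $687.21 of this check is subject → $687.21 × 0.0487 = $33.47
SDI: $1970.89 × 0.0113 = $22.27
Vision plan: $32.64
Total deductions = $171.27 + $25.19 + $35.49 + $385.41 + $33.47 + $22.27 + $32.64 = $705.74
Net pay = $1970.89 − $705.74 = $1265.15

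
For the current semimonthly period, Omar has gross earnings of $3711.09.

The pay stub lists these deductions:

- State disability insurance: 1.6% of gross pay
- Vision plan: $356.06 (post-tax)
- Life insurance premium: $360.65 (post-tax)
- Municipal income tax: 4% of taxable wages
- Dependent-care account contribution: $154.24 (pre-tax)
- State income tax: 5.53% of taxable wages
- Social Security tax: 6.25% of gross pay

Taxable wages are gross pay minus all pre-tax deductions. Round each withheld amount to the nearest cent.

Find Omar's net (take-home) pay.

Dependent-care account contribution: $154.24
Taxable wages = $3711.09 − $154.24 = $3556.85
State income tax: $3556.85 × 0.0553 = $196.69
Municipal income tax: $3556.85 × 0.04 = $142.27
Social Security tax: $3711.09 × 0.0625 = $231.94
State disability insurance: $3711.09 × 0.016 = $59.38
Life insurance premium: $360.65
Vision plan: $356.06
Total deductions = $154.24 + $196.69 + $142.27 + $231.94 + $59.38 + $360.65 + $356.06 = $1501.23
Net pay = $3711.09 − $1501.23 = $2209.86

$2209.86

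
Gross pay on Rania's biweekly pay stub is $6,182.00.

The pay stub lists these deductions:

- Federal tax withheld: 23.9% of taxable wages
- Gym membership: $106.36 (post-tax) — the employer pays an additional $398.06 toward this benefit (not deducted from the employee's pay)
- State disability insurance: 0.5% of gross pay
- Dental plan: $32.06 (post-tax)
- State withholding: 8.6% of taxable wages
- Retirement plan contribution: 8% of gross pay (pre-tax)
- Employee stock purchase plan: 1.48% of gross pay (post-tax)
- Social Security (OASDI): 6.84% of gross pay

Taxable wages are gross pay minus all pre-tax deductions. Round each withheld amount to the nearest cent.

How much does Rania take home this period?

$3,155.35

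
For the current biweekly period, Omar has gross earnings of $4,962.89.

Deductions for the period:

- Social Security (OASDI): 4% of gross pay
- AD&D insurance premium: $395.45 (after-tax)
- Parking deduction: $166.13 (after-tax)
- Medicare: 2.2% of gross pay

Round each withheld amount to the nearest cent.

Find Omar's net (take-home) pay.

Medicare: $4,962.89 × 0.022 = $109.18
Social Security (OASDI): $4,962.89 × 0.04 = $198.52
AD&D insurance premium: $395.45
Parking deduction: $166.13
Total deductions = $109.18 + $198.52 + $395.45 + $166.13 = $869.28
Net pay = $4,962.89 − $869.28 = $4,093.61

$4,093.61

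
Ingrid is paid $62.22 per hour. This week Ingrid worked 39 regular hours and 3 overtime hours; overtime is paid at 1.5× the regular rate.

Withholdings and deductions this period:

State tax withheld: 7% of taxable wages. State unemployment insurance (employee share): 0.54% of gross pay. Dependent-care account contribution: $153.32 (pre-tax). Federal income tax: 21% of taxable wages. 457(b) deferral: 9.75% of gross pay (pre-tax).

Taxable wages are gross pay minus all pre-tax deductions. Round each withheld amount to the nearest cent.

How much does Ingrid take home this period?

Regular pay: 39 × $62.22 = $2,426.58
Overtime pay: 3 × $62.22 × 1.5 = $279.99
Gross pay = $2,426.58 + $279.99 = $2,706.57
457(b) deferral: $2,706.57 × 0.0975 = $263.89
Dependent-care account contribution: $153.32
Pre-tax total = $263.89 + $153.32 = $417.21
Taxable wages = $2,706.57 − $417.21 = $2,289.36
State tax withheld: $2,289.36 × 0.07 = $160.26
Federal income tax: $2,289.36 × 0.21 = $480.77
State unemployment insurance (employee share): $2,706.57 × 0.0054 = $14.62
Total deductions = $263.89 + $153.32 + $160.26 + $480.77 + $14.62 = $1,072.86
Net pay = $2,706.57 − $1,072.86 = $1,633.71

$1,633.71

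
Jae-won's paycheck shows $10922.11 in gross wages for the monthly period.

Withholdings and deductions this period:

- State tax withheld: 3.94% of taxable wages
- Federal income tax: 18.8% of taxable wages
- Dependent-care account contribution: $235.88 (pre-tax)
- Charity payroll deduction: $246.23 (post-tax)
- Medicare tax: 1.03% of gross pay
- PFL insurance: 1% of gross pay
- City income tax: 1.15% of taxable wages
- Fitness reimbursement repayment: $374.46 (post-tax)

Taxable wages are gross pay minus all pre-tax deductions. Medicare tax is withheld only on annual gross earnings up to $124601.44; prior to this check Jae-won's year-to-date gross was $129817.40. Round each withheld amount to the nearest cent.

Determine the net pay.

$7403.38

Dependent-care account contribution: $235.88
Taxable wages = $10922.11 − $235.88 = $10686.23
Federal income tax: $10686.23 × 0.188 = $2009.01
City income tax: $10686.23 × 0.0115 = $122.89
State tax withheld: $10686.23 × 0.0394 = $421.04
Medicare tax: annual cap $124601.44 already reached (YTD $129817.40), so $0.00
PFL insurance: $10922.11 × 0.01 = $109.22
Charity payroll deduction: $246.23
Fitness reimbursement repayment: $374.46
Total deductions = $235.88 + $2009.01 + $122.89 + $421.04 + $0.00 + $109.22 + $246.23 + $374.46 = $3518.73
Net pay = $10922.11 − $3518.73 = $7403.38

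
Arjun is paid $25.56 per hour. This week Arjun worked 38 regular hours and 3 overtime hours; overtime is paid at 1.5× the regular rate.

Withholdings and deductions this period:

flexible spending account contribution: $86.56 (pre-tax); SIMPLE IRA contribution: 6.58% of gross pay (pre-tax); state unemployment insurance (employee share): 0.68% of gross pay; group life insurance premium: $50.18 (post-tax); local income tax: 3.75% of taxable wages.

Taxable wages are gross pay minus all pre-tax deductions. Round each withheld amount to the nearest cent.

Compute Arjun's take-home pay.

Regular pay: 38 × $25.56 = $971.28
Overtime pay: 3 × $25.56 × 1.5 = $115.02
Gross pay = $971.28 + $115.02 = $1086.30
Flexible spending account contribution: $86.56
SIMPLE IRA contribution: $1086.30 × 0.0658 = $71.48
Pre-tax total = $86.56 + $71.48 = $158.04
Taxable wages = $1086.30 − $158.04 = $928.26
Local income tax: $928.26 × 0.0375 = $34.81
State unemployment insurance (employee share): $1086.30 × 0.0068 = $7.39
Group life insurance premium: $50.18
Total deductions = $86.56 + $71.48 + $34.81 + $7.39 + $50.18 = $250.42
Net pay = $1086.30 − $250.42 = $835.88

$835.88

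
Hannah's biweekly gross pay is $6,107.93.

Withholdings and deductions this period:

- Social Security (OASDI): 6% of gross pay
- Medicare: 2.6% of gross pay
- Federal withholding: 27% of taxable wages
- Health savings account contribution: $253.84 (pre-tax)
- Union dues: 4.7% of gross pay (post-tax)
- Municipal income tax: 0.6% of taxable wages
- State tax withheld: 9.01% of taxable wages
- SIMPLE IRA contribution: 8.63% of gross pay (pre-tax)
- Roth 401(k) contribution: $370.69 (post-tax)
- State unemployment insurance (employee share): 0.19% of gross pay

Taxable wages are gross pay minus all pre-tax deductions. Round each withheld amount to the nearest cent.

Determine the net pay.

$2,182.12

SIMPLE IRA contribution: $6,107.93 × 0.0863 = $527.11
Health savings account contribution: $253.84
Pre-tax total = $527.11 + $253.84 = $780.95
Taxable wages = $6,107.93 − $780.95 = $5,326.98
Federal withholding: $5,326.98 × 0.27 = $1,438.28
Municipal income tax: $5,326.98 × 0.006 = $31.96
State tax withheld: $5,326.98 × 0.0901 = $479.96
State unemployment insurance (employee share): $6,107.93 × 0.0019 = $11.61
Social Security (OASDI): $6,107.93 × 0.06 = $366.48
Medicare: $6,107.93 × 0.026 = $158.81
Union dues: $6,107.93 × 0.047 = $287.07
Roth 401(k) contribution: $370.69
Total deductions = $527.11 + $253.84 + $1,438.28 + $31.96 + $479.96 + $11.61 + $366.48 + $158.81 + $287.07 + $370.69 = $3,925.81
Net pay = $6,107.93 − $3,925.81 = $2,182.12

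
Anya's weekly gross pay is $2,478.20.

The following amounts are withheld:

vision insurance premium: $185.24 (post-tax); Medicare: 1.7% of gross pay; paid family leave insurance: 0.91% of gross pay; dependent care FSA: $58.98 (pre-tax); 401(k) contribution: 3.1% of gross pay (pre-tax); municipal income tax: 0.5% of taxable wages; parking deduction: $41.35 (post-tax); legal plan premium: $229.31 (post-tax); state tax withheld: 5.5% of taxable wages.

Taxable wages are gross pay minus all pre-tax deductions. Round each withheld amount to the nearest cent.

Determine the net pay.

401(k) contribution: $2,478.20 × 0.031 = $76.82
Dependent care FSA: $58.98
Pre-tax total = $76.82 + $58.98 = $135.80
Taxable wages = $2,478.20 − $135.80 = $2,342.40
State tax withheld: $2,342.40 × 0.055 = $128.83
Municipal income tax: $2,342.40 × 0.005 = $11.71
Paid family leave insurance: $2,478.20 × 0.0091 = $22.55
Medicare: $2,478.20 × 0.017 = $42.13
Parking deduction: $41.35
Vision insurance premium: $185.24
Legal plan premium: $229.31
Total deductions = $76.82 + $58.98 + $128.83 + $11.71 + $22.55 + $42.13 + $41.35 + $185.24 + $229.31 = $796.92
Net pay = $2,478.20 − $796.92 = $1,681.28

$1,681.28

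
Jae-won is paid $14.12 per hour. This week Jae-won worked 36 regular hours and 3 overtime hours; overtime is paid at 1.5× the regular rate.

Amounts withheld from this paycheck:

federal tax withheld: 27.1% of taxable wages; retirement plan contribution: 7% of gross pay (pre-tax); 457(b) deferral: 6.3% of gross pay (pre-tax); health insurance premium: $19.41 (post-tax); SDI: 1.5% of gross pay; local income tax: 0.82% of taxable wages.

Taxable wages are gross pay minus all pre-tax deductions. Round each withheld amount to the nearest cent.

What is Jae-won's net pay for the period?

$329.38

Regular pay: 36 × $14.12 = $508.32
Overtime pay: 3 × $14.12 × 1.5 = $63.54
Gross pay = $508.32 + $63.54 = $571.86
457(b) deferral: $571.86 × 0.063 = $36.03
Retirement plan contribution: $571.86 × 0.07 = $40.03
Pre-tax total = $36.03 + $40.03 = $76.06
Taxable wages = $571.86 − $76.06 = $495.80
Local income tax: $495.80 × 0.0082 = $4.07
Federal tax withheld: $495.80 × 0.271 = $134.36
SDI: $571.86 × 0.015 = $8.58
Health insurance premium: $19.41
Total deductions = $36.03 + $40.03 + $4.07 + $134.36 + $8.58 + $19.41 = $242.48
Net pay = $571.86 − $242.48 = $329.38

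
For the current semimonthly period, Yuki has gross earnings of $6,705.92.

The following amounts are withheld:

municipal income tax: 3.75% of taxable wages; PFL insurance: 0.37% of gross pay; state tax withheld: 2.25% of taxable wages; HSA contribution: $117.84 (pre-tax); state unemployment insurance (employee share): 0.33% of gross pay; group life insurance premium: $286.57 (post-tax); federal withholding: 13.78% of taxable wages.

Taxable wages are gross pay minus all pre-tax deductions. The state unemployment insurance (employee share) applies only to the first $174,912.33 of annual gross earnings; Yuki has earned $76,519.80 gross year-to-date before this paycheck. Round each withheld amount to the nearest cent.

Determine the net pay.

$4,951.45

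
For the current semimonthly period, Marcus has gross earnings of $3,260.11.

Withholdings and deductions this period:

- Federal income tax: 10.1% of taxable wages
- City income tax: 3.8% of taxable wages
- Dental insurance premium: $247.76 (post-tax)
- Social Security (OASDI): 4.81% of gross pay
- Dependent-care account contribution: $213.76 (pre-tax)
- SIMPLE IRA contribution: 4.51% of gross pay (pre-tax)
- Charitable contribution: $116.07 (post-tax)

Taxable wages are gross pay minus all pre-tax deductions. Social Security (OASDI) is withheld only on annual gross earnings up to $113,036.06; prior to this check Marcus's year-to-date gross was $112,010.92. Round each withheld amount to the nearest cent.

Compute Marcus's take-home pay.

$2,083.18

SIMPLE IRA contribution: $3,260.11 × 0.0451 = $147.03
Dependent-care account contribution: $213.76
Pre-tax total = $147.03 + $213.76 = $360.79
Taxable wages = $3,260.11 − $360.79 = $2,899.32
Federal income tax: $2,899.32 × 0.101 = $292.83
City income tax: $2,899.32 × 0.038 = $110.17
Social Security (OASDI): only $113,036.06 − $112,010.92 = $1,025.14 of this check is subject → $1,025.14 × 0.0481 = $49.31
Charitable contribution: $116.07
Dental insurance premium: $247.76
Total deductions = $147.03 + $213.76 + $292.83 + $110.17 + $49.31 + $116.07 + $247.76 = $1,176.93
Net pay = $3,260.11 − $1,176.93 = $2,083.18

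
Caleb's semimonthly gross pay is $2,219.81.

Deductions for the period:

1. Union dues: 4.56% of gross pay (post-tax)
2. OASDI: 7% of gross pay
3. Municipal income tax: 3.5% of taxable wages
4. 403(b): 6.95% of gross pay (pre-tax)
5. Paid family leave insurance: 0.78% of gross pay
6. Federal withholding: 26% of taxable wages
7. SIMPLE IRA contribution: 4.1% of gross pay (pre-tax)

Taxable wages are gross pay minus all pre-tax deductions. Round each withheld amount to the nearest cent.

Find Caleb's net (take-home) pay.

$1,118.11

SIMPLE IRA contribution: $2,219.81 × 0.041 = $91.01
403(b): $2,219.81 × 0.0695 = $154.28
Pre-tax total = $91.01 + $154.28 = $245.29
Taxable wages = $2,219.81 − $245.29 = $1,974.52
Federal withholding: $1,974.52 × 0.26 = $513.38
Municipal income tax: $1,974.52 × 0.035 = $69.11
Paid family leave insurance: $2,219.81 × 0.0078 = $17.31
OASDI: $2,219.81 × 0.07 = $155.39
Union dues: $2,219.81 × 0.0456 = $101.22
Total deductions = $91.01 + $154.28 + $513.38 + $69.11 + $17.31 + $155.39 + $101.22 = $1,101.70
Net pay = $2,219.81 − $1,101.70 = $1,118.11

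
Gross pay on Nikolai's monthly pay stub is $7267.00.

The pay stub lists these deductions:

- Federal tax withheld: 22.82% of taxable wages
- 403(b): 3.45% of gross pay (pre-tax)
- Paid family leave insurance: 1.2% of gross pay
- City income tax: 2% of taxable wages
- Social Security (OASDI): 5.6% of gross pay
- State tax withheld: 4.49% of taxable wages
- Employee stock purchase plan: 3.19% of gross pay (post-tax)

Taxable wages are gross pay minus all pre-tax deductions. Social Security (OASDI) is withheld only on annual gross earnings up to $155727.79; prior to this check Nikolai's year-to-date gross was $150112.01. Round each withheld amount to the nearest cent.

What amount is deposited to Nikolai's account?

$4326.31

403(b): $7267.00 × 0.0345 = $250.71
Taxable wages = $7267.00 − $250.71 = $7016.29
Federal tax withheld: $7016.29 × 0.2282 = $1601.12
State tax withheld: $7016.29 × 0.0449 = $315.03
City income tax: $7016.29 × 0.02 = $140.33
Paid family leave insurance: $7267.00 × 0.012 = $87.20
Social Security (OASDI): only $155727.79 − $150112.01 = $5615.78 of this check is subject → $5615.78 × 0.056 = $314.48
Employee stock purchase plan: $7267.00 × 0.0319 = $231.82
Total deductions = $250.71 + $1601.12 + $315.03 + $140.33 + $87.20 + $314.48 + $231.82 = $2940.69
Net pay = $7267.00 − $2940.69 = $4326.31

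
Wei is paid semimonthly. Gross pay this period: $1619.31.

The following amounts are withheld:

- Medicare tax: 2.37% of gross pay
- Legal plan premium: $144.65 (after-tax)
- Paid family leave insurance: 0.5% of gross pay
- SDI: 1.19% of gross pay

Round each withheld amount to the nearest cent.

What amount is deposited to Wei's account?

$1408.91

Paid family leave insurance: $1619.31 × 0.005 = $8.10
Medicare tax: $1619.31 × 0.0237 = $38.38
SDI: $1619.31 × 0.0119 = $19.27
Legal plan premium: $144.65
Total deductions = $8.10 + $38.38 + $19.27 + $144.65 = $210.40
Net pay = $1619.31 − $210.40 = $1408.91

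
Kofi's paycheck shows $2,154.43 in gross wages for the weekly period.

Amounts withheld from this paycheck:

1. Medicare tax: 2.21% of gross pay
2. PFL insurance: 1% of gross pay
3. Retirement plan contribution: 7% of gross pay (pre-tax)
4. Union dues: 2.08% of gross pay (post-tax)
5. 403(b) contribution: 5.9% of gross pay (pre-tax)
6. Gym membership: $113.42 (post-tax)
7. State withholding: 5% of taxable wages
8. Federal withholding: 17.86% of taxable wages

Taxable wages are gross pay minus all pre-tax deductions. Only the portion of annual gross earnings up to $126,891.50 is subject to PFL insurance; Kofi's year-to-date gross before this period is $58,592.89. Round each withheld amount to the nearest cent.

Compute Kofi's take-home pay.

$1,220.16

Retirement plan contribution: $2,154.43 × 0.07 = $150.81
403(b) contribution: $2,154.43 × 0.059 = $127.11
Pre-tax total = $150.81 + $127.11 = $277.92
Taxable wages = $2,154.43 − $277.92 = $1,876.51
State withholding: $1,876.51 × 0.05 = $93.83
Federal withholding: $1,876.51 × 0.1786 = $335.14
PFL insurance: cap not yet reached, full $2,154.43 is subject → $2,154.43 × 0.01 = $21.54
Medicare tax: $2,154.43 × 0.0221 = $47.61
Gym membership: $113.42
Union dues: $2,154.43 × 0.0208 = $44.81
Total deductions = $150.81 + $127.11 + $93.83 + $335.14 + $21.54 + $47.61 + $113.42 + $44.81 = $934.27
Net pay = $2,154.43 − $934.27 = $1,220.16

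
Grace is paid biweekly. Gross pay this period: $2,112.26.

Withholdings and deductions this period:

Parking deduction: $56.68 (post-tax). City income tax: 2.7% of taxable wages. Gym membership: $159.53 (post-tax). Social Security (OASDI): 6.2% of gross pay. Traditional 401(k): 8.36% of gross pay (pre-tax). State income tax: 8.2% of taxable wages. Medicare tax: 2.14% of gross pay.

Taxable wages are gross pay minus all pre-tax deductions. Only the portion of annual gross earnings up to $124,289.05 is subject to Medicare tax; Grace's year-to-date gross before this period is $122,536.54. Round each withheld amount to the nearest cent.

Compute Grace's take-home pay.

Traditional 401(k): $2,112.26 × 0.0836 = $176.58
Taxable wages = $2,112.26 − $176.58 = $1,935.68
City income tax: $1,935.68 × 0.027 = $52.26
State income tax: $1,935.68 × 0.082 = $158.73
Social Security (OASDI): $2,112.26 × 0.062 = $130.96
Medicare tax: only $124,289.05 − $122,536.54 = $1,752.51 of this check is subject → $1,752.51 × 0.0214 = $37.50
Gym membership: $159.53
Parking deduction: $56.68
Total deductions = $176.58 + $52.26 + $158.73 + $130.96 + $37.50 + $159.53 + $56.68 = $772.24
Net pay = $2,112.26 − $772.24 = $1,340.02

$1,340.02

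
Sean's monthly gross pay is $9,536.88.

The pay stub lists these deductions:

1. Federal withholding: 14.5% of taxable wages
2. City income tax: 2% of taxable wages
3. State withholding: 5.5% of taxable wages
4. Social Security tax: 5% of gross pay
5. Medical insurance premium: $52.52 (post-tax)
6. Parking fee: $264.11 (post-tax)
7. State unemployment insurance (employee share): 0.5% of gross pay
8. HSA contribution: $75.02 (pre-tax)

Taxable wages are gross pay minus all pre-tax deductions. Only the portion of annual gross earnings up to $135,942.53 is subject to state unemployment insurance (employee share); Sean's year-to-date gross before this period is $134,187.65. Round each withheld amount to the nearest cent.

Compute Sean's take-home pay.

$6,578.01

HSA contribution: $75.02
Taxable wages = $9,536.88 − $75.02 = $9,461.86
State withholding: $9,461.86 × 0.055 = $520.40
Federal withholding: $9,461.86 × 0.145 = $1,371.97
City income tax: $9,461.86 × 0.02 = $189.24
Social Security tax: $9,536.88 × 0.05 = $476.84
State unemployment insurance (employee share): only $135,942.53 − $134,187.65 = $1,754.88 of this check is subject → $1,754.88 × 0.005 = $8.77
Medical insurance premium: $52.52
Parking fee: $264.11
Total deductions = $75.02 + $520.40 + $1,371.97 + $189.24 + $476.84 + $8.77 + $52.52 + $264.11 = $2,958.87
Net pay = $9,536.88 − $2,958.87 = $6,578.01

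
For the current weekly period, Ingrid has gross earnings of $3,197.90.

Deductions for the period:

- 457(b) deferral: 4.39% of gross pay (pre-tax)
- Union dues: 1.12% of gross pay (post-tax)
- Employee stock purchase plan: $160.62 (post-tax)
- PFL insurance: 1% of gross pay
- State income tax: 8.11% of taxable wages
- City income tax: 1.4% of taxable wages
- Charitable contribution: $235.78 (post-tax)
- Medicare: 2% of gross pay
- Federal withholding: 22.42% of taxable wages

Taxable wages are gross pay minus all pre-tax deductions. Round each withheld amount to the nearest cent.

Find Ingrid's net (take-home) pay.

$1,553.09

457(b) deferral: $3,197.90 × 0.0439 = $140.39
Taxable wages = $3,197.90 − $140.39 = $3,057.51
City income tax: $3,057.51 × 0.014 = $42.81
Federal withholding: $3,057.51 × 0.2242 = $685.49
State income tax: $3,057.51 × 0.0811 = $247.96
Medicare: $3,197.90 × 0.02 = $63.96
PFL insurance: $3,197.90 × 0.01 = $31.98
Employee stock purchase plan: $160.62
Union dues: $3,197.90 × 0.0112 = $35.82
Charitable contribution: $235.78
Total deductions = $140.39 + $42.81 + $685.49 + $247.96 + $63.96 + $31.98 + $160.62 + $35.82 + $235.78 = $1,644.81
Net pay = $3,197.90 − $1,644.81 = $1,553.09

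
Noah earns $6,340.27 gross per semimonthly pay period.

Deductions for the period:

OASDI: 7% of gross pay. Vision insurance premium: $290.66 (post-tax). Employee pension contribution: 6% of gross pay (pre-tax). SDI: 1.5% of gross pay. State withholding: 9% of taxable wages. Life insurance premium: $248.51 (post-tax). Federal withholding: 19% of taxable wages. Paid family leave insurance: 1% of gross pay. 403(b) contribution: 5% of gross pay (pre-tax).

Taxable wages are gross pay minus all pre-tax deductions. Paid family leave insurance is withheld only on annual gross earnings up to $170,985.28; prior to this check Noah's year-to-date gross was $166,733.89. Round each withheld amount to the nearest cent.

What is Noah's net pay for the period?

$2,942.24

Employee pension contribution: $6,340.27 × 0.06 = $380.42
403(b) contribution: $6,340.27 × 0.05 = $317.01
Pre-tax total = $380.42 + $317.01 = $697.43
Taxable wages = $6,340.27 − $697.43 = $5,642.84
Federal withholding: $5,642.84 × 0.19 = $1,072.14
State withholding: $5,642.84 × 0.09 = $507.86
OASDI: $6,340.27 × 0.07 = $443.82
SDI: $6,340.27 × 0.015 = $95.10
Paid family leave insurance: only $170,985.28 − $166,733.89 = $4,251.39 of this check is subject → $4,251.39 × 0.01 = $42.51
Vision insurance premium: $290.66
Life insurance premium: $248.51
Total deductions = $380.42 + $317.01 + $1,072.14 + $507.86 + $443.82 + $95.10 + $42.51 + $290.66 + $248.51 = $3,398.03
Net pay = $6,340.27 − $3,398.03 = $2,942.24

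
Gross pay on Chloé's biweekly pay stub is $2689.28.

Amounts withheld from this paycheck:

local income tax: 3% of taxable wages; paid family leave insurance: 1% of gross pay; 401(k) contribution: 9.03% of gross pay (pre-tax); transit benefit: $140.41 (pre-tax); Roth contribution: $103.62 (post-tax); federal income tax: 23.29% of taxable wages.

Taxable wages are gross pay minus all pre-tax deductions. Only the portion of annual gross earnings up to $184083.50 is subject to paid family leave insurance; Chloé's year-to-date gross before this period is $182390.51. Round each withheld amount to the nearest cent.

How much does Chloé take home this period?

Transit benefit: $140.41
401(k) contribution: $2689.28 × 0.0903 = $242.84
Pre-tax total = $140.41 + $242.84 = $383.25
Taxable wages = $2689.28 − $383.25 = $2306.03
Federal income tax: $2306.03 × 0.2329 = $537.07
Local income tax: $2306.03 × 0.03 = $69.18
Paid family leave insurance: only $184083.50 − $182390.51 = $1692.99 of this check is subject → $1692.99 × 0.01 = $16.93
Roth contribution: $103.62
Total deductions = $140.41 + $242.84 + $537.07 + $69.18 + $16.93 + $103.62 = $1110.05
Net pay = $2689.28 − $1110.05 = $1579.23

$1579.23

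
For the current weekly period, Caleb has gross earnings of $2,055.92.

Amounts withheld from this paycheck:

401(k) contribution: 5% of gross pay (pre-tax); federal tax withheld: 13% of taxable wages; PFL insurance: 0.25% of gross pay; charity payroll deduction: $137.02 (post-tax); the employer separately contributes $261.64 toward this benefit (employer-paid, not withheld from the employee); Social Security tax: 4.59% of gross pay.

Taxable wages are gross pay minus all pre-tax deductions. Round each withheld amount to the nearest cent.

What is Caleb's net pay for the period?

401(k) contribution: $2,055.92 × 0.05 = $102.80
Taxable wages = $2,055.92 − $102.80 = $1,953.12
Federal tax withheld: $1,953.12 × 0.13 = $253.91
PFL insurance: $2,055.92 × 0.0025 = $5.14
Social Security tax: $2,055.92 × 0.0459 = $94.37
Charity payroll deduction: $137.02
(Employer's $261.64 toward charity payroll deduction is not withheld from the employee.)
Total deductions = $102.80 + $253.91 + $5.14 + $94.37 + $137.02 = $593.24
Net pay = $2,055.92 − $593.24 = $1,462.68

$1,462.68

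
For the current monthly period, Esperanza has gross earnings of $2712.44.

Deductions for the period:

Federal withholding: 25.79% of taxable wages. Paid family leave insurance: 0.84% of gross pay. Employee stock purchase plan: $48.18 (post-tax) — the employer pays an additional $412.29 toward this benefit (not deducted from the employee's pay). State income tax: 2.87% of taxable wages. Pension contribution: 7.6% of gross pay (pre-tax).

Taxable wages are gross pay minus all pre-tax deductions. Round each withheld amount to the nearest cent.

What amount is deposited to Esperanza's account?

$1717.03

Pension contribution: $2712.44 × 0.076 = $206.15
Taxable wages = $2712.44 − $206.15 = $2506.29
State income tax: $2506.29 × 0.0287 = $71.93
Federal withholding: $2506.29 × 0.2579 = $646.37
Paid family leave insurance: $2712.44 × 0.0084 = $22.78
Employee stock purchase plan: $48.18
(Employer's $412.29 toward employee stock purchase plan is not withheld from the employee.)
Total deductions = $206.15 + $71.93 + $646.37 + $22.78 + $48.18 = $995.41
Net pay = $2712.44 − $995.41 = $1717.03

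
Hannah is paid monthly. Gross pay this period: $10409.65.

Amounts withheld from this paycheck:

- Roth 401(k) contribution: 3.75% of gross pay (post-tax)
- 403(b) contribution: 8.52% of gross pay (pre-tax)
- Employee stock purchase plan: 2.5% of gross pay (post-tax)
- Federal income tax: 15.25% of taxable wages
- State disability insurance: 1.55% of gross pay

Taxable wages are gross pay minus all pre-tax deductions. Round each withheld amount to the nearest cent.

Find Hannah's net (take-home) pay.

403(b) contribution: $10409.65 × 0.0852 = $886.90
Taxable wages = $10409.65 − $886.90 = $9522.75
Federal income tax: $9522.75 × 0.1525 = $1452.22
State disability insurance: $10409.65 × 0.0155 = $161.35
Roth 401(k) contribution: $10409.65 × 0.0375 = $390.36
Employee stock purchase plan: $10409.65 × 0.025 = $260.24
Total deductions = $886.90 + $1452.22 + $161.35 + $390.36 + $260.24 = $3151.07
Net pay = $10409.65 − $3151.07 = $7258.58

$7258.58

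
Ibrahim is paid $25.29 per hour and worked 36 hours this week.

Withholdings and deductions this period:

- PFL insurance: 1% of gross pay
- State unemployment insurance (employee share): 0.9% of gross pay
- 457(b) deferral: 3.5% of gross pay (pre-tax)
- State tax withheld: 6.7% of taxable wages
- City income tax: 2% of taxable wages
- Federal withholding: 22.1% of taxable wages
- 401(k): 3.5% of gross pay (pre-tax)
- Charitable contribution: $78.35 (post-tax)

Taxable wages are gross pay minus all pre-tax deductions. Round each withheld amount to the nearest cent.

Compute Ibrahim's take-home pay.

$490.28

Gross pay: 36 × $25.29 = $910.44
401(k): $910.44 × 0.035 = $31.87
457(b) deferral: $910.44 × 0.035 = $31.87
Pre-tax total = $31.87 + $31.87 = $63.74
Taxable wages = $910.44 − $63.74 = $846.70
State tax withheld: $846.70 × 0.067 = $56.73
Federal withholding: $846.70 × 0.221 = $187.12
City income tax: $846.70 × 0.02 = $16.93
PFL insurance: $910.44 × 0.01 = $9.10
State unemployment insurance (employee share): $910.44 × 0.009 = $8.19
Charitable contribution: $78.35
Total deductions = $31.87 + $31.87 + $56.73 + $187.12 + $16.93 + $9.10 + $8.19 + $78.35 = $420.16
Net pay = $910.44 − $420.16 = $490.28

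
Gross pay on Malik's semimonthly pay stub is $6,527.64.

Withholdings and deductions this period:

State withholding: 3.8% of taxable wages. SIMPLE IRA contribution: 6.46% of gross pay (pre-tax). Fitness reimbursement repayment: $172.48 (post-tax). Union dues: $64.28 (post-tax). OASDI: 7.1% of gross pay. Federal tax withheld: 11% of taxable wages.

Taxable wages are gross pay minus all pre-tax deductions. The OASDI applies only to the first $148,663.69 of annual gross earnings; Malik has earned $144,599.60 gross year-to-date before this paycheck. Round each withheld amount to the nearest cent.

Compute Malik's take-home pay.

$4,676.96

SIMPLE IRA contribution: $6,527.64 × 0.0646 = $421.69
Taxable wages = $6,527.64 − $421.69 = $6,105.95
Federal tax withheld: $6,105.95 × 0.11 = $671.65
State withholding: $6,105.95 × 0.038 = $232.03
OASDI: only $148,663.69 − $144,599.60 = $4,064.09 of this check is subject → $4,064.09 × 0.071 = $288.55
Union dues: $64.28
Fitness reimbursement repayment: $172.48
Total deductions = $421.69 + $671.65 + $232.03 + $288.55 + $64.28 + $172.48 = $1,850.68
Net pay = $6,527.64 − $1,850.68 = $4,676.96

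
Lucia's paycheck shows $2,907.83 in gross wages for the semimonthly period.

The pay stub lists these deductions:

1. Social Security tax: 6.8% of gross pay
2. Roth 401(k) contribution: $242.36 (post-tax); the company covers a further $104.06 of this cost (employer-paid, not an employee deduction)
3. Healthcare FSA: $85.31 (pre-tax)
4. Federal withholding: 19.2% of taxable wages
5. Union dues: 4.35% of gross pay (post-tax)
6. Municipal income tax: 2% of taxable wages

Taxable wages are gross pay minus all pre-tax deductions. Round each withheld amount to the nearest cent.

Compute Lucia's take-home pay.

$1,657.57

Healthcare FSA: $85.31
Taxable wages = $2,907.83 − $85.31 = $2,822.52
Municipal income tax: $2,822.52 × 0.02 = $56.45
Federal withholding: $2,822.52 × 0.192 = $541.92
Social Security tax: $2,907.83 × 0.068 = $197.73
Roth 401(k) contribution: $242.36
Union dues: $2,907.83 × 0.0435 = $126.49
(Employer's $104.06 toward Roth 401(k) contribution is not withheld from the employee.)
Total deductions = $85.31 + $56.45 + $541.92 + $197.73 + $242.36 + $126.49 = $1,250.26
Net pay = $2,907.83 − $1,250.26 = $1,657.57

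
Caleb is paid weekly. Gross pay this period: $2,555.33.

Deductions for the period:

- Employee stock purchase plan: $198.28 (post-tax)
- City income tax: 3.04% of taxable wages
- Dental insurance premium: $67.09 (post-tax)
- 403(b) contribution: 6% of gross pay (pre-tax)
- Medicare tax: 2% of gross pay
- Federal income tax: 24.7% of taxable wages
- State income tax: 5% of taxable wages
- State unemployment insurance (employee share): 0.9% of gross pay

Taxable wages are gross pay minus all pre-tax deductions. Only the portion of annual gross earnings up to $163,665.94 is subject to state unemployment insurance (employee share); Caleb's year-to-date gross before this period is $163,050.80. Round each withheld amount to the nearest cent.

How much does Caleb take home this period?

403(b) contribution: $2,555.33 × 0.06 = $153.32
Taxable wages = $2,555.33 − $153.32 = $2,402.01
Federal income tax: $2,402.01 × 0.247 = $593.30
State income tax: $2,402.01 × 0.05 = $120.10
City income tax: $2,402.01 × 0.0304 = $73.02
Medicare tax: $2,555.33 × 0.02 = $51.11
State unemployment insurance (employee share): only $163,665.94 − $163,050.80 = $615.14 of this check is subject → $615.14 × 0.009 = $5.54
Employee stock purchase plan: $198.28
Dental insurance premium: $67.09
Total deductions = $153.32 + $593.30 + $120.10 + $73.02 + $51.11 + $5.54 + $198.28 + $67.09 = $1,261.76
Net pay = $2,555.33 − $1,261.76 = $1,293.57

$1,293.57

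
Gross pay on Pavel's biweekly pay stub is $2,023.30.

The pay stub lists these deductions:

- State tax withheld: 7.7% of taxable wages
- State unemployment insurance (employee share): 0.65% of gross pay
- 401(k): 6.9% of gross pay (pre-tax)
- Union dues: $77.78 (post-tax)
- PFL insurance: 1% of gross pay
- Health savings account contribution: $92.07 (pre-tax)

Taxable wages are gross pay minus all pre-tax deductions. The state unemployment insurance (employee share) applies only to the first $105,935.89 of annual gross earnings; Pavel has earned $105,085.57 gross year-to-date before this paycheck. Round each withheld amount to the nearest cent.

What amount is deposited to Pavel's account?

$1,550.13

401(k): $2,023.30 × 0.069 = $139.61
Health savings account contribution: $92.07
Pre-tax total = $139.61 + $92.07 = $231.68
Taxable wages = $2,023.30 − $231.68 = $1,791.62
State tax withheld: $1,791.62 × 0.077 = $137.95
PFL insurance: $2,023.30 × 0.01 = $20.23
State unemployment insurance (employee share): only $105,935.89 − $105,085.57 = $850.32 of this check is subject → $850.32 × 0.0065 = $5.53
Union dues: $77.78
Total deductions = $139.61 + $92.07 + $137.95 + $20.23 + $5.53 + $77.78 = $473.17
Net pay = $2,023.30 − $473.17 = $1,550.13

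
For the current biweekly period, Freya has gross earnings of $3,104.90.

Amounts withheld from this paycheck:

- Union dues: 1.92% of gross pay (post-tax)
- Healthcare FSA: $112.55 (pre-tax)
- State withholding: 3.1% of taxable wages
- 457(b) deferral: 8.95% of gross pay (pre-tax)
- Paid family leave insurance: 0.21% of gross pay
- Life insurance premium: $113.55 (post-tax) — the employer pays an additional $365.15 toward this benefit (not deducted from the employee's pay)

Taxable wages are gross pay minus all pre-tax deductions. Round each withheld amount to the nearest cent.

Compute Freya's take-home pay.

457(b) deferral: $3,104.90 × 0.0895 = $277.89
Healthcare FSA: $112.55
Pre-tax total = $277.89 + $112.55 = $390.44
Taxable wages = $3,104.90 − $390.44 = $2,714.46
State withholding: $2,714.46 × 0.031 = $84.15
Paid family leave insurance: $3,104.90 × 0.0021 = $6.52
Union dues: $3,104.90 × 0.0192 = $59.61
Life insurance premium: $113.55
(Employer's $365.15 toward life insurance premium is not withheld from the employee.)
Total deductions = $277.89 + $112.55 + $84.15 + $6.52 + $59.61 + $113.55 = $654.27
Net pay = $3,104.90 − $654.27 = $2,450.63

$2,450.63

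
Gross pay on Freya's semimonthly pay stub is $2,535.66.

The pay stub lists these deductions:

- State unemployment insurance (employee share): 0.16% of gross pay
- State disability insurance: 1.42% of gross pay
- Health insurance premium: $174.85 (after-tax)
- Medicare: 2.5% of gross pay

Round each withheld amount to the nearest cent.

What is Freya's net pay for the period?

$2,257.35

Medicare: $2,535.66 × 0.025 = $63.39
State disability insurance: $2,535.66 × 0.0142 = $36.01
State unemployment insurance (employee share): $2,535.66 × 0.0016 = $4.06
Health insurance premium: $174.85
Total deductions = $63.39 + $36.01 + $4.06 + $174.85 = $278.31
Net pay = $2,535.66 − $278.31 = $2,257.35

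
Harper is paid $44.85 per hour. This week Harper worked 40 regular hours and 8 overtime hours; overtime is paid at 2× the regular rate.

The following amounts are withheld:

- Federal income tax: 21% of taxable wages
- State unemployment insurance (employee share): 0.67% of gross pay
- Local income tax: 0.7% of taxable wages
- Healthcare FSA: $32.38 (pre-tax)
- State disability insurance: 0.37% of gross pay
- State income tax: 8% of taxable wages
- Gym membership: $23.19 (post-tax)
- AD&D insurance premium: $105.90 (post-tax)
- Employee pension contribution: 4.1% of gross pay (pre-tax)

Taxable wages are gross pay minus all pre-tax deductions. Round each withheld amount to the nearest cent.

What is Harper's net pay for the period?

Regular pay: 40 × $44.85 = $1794.00
Overtime pay: 8 × $44.85 × 2 = $717.60
Gross pay = $1794.00 + $717.60 = $2511.60
Healthcare FSA: $32.38
Employee pension contribution: $2511.60 × 0.041 = $102.98
Pre-tax total = $32.38 + $102.98 = $135.36
Taxable wages = $2511.60 − $135.36 = $2376.24
Federal income tax: $2376.24 × 0.21 = $499.01
Local income tax: $2376.24 × 0.007 = $16.63
State income tax: $2376.24 × 0.08 = $190.10
State disability insurance: $2511.60 × 0.0037 = $9.29
State unemployment insurance (employee share): $2511.60 × 0.0067 = $16.83
Gym membership: $23.19
AD&D insurance premium: $105.90
Total deductions = $32.38 + $102.98 + $499.01 + $16.63 + $190.10 + $9.29 + $16.83 + $23.19 + $105.90 = $996.31
Net pay = $2511.60 − $996.31 = $1515.29

$1515.29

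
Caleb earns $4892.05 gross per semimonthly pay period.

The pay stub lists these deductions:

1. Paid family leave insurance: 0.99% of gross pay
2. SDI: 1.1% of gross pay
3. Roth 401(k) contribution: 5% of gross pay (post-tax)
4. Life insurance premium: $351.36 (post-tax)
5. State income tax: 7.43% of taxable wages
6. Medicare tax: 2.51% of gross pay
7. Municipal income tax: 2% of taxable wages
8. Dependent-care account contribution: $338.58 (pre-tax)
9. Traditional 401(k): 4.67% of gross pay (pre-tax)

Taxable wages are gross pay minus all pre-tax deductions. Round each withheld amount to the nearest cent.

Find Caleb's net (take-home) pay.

$3096.17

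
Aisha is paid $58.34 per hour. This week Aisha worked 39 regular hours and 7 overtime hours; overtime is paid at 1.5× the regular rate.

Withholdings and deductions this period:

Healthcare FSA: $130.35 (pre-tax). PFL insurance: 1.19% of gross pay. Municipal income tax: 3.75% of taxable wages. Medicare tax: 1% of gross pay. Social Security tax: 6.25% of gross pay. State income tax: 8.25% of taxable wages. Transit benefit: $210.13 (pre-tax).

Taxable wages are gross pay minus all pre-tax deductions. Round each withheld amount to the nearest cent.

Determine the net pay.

$1,997.92

Regular pay: 39 × $58.34 = $2,275.26
Overtime pay: 7 × $58.34 × 1.5 = $612.57
Gross pay = $2,275.26 + $612.57 = $2,887.83
Healthcare FSA: $130.35
Transit benefit: $210.13
Pre-tax total = $130.35 + $210.13 = $340.48
Taxable wages = $2,887.83 − $340.48 = $2,547.35
State income tax: $2,547.35 × 0.0825 = $210.16
Municipal income tax: $2,547.35 × 0.0375 = $95.53
Medicare tax: $2,887.83 × 0.01 = $28.88
PFL insurance: $2,887.83 × 0.0119 = $34.37
Social Security tax: $2,887.83 × 0.0625 = $180.49
Total deductions = $130.35 + $210.13 + $210.16 + $95.53 + $28.88 + $34.37 + $180.49 = $889.91
Net pay = $2,887.83 − $889.91 = $1,997.92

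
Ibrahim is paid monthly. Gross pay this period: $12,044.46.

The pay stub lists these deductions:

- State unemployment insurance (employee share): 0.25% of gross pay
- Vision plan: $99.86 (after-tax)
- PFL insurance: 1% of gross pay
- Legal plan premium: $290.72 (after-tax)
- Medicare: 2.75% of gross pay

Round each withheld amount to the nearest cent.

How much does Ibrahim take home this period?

$11,172.11

Medicare: $12,044.46 × 0.0275 = $331.22
PFL insurance: $12,044.46 × 0.01 = $120.44
State unemployment insurance (employee share): $12,044.46 × 0.0025 = $30.11
Vision plan: $99.86
Legal plan premium: $290.72
Total deductions = $331.22 + $120.44 + $30.11 + $99.86 + $290.72 = $872.35
Net pay = $12,044.46 − $872.35 = $11,172.11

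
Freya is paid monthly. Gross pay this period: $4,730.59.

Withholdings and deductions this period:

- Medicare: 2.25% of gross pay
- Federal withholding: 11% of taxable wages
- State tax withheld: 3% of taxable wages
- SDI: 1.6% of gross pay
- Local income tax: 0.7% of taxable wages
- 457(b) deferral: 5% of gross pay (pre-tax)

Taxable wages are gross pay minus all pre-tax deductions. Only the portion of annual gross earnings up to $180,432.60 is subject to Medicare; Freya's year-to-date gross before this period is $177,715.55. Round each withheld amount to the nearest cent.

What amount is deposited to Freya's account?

$3,696.61

457(b) deferral: $4,730.59 × 0.05 = $236.53
Taxable wages = $4,730.59 − $236.53 = $4,494.06
Local income tax: $4,494.06 × 0.007 = $31.46
State tax withheld: $4,494.06 × 0.03 = $134.82
Federal withholding: $4,494.06 × 0.11 = $494.35
Medicare: only $180,432.60 − $177,715.55 = $2,717.05 of this check is subject → $2,717.05 × 0.0225 = $61.13
SDI: $4,730.59 × 0.016 = $75.69
Total deductions = $236.53 + $31.46 + $134.82 + $494.35 + $61.13 + $75.69 = $1,033.98
Net pay = $4,730.59 − $1,033.98 = $3,696.61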